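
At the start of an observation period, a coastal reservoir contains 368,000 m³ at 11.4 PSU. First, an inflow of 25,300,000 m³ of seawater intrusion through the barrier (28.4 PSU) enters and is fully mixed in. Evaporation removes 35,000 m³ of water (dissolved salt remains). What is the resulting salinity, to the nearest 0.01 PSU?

28.19 PSU

After mixing: salt = 368,000×11.4 + 25,300,000×28.4 = 722,715,200; volume = 25,668,000 m³
After evaporation: salt unchanged = 722,715,200; volume = 25,668,000 − 35,000 = 25,633,000 m³
S = 722,715,200 / 25,633,000 = 28.1947 PSU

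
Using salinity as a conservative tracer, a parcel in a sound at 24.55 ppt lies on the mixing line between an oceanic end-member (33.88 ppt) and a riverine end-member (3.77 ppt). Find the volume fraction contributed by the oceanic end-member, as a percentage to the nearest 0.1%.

Let g be the oceanic fraction. Salt balance per unit volume:
g×33.88 + (1−g)×3.77 = 24.55
g = (24.55 − 3.77) / (33.88 − 3.77) = 20.78/30.11 = 0.6901

69.0%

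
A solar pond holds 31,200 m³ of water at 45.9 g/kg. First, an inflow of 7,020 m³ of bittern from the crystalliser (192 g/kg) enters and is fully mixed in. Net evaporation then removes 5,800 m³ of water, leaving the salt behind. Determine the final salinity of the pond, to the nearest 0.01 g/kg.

After mixing: salt = 31,200×45.9 + 7,020×192 = 2,779,920; volume = 38,220 m³
After evaporation: salt unchanged = 2,779,920; volume = 38,220 − 5,800 = 32,420 m³
S = 2,779,920 / 32,420 = 85.7471 g/kg

85.75 g/kg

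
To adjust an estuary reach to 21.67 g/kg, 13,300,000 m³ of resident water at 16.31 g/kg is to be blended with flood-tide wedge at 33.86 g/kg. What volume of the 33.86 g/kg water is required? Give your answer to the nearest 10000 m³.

5850000 m³

Salt balance: 13,300,000×16.31 + V×33.86 = (13,300,000+V)×21.67
216,923,000 + 33.86V = 288,211,000 + 21.67V
71,288,000 = 12.19V
V = 5,848,072.19 m³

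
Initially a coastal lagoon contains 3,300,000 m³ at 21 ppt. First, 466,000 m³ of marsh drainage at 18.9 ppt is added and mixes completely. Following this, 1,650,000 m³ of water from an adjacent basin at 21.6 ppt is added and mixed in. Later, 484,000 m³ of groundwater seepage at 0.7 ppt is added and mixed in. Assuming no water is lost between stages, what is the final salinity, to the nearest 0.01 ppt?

Salt balance:
Initial salt = 3,300,000×21 = 69,300,000
After stage 1: salt = 69,300,000 + 466,000×18.9 = 78,107,400; volume = 3,766,000 m³; S = 20.74 ppt
After stage 2: salt = 78,107,400 + 1,650,000×21.6 = 113,747,400; volume = 5,416,000 m³; S = 21.002 ppt
After stage 3: salt = 113,747,400 + 484,000×0.7 = 114,086,200; volume = 5,900,000 m³
S = 114,086,200 / 5,900,000 = 19.3366 ppt

19.34 ppt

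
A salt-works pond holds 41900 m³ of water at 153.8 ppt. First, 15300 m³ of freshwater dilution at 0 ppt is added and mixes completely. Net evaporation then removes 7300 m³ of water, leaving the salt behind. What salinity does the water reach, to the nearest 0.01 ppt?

After mixing: salt = 41,900×153.8 + 15,300×0 = 6,444,220; volume = 57,200 m³
After evaporation: salt unchanged = 6,444,220; volume = 57,200 − 7,300 = 49,900 m³
S = 6,444,220 / 49,900 = 129.1427 ppt

129.14 ppt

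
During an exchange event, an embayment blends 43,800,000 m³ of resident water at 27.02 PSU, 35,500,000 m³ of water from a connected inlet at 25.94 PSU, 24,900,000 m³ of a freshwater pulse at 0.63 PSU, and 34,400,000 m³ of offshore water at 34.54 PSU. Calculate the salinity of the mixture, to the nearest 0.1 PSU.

23.9 PSU

Mass of salt is conserved:
salt = 43,800,000×27.02 + 35,500,000×25.94 + 24,900,000×0.63 + 34,400,000×34.54 = 1,183,476,000 + 920,870,000 + 15,687,000 + 1,188,176,000 = 3,308,209,000
volume = 43,800,000 + 35,500,000 + 24,900,000 + 34,400,000 = 138,600,000 m³
S = 3,308,209,000 / 138,600,000 = 23.869 PSU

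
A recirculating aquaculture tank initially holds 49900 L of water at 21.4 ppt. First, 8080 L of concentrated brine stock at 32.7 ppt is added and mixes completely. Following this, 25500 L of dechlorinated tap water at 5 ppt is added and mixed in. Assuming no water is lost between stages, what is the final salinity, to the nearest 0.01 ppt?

Weighted by volume,
Initial salt = 49,900×21.4 = 1,067,860
After stage 1: salt = 1,067,860 + 8,080×32.7 = 1,332,076; volume = 57,980 L; S = 22.975 ppt
After stage 2: salt = 1,332,076 + 25,500×5 = 1,459,576; volume = 83,480 L
S = 1,459,576 / 83,480 = 17.4841 ppt

17.48 ppt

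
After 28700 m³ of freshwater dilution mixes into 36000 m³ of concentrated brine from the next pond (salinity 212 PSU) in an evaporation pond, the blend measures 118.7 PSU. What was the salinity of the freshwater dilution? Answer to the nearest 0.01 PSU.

1.67 PSU

Salt balance: 36,000×212 + 28,700×S = 64,700×118.7
7,632,000 + 28,700·S = 7,679,890
S = (7,679,890 − 7,632,000) / 28,700 = 1.6686 PSU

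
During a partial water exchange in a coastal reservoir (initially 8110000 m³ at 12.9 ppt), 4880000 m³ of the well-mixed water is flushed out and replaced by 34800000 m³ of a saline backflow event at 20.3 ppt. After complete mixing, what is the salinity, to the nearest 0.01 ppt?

Remaining after removal: 3,230,000 m³ at 12.9 ppt (salt = 41,667,000)
After addition: salt = 41,667,000 + 34,800,000×20.3 = 748,107,000; volume = 38,030,000 m³
S = 748,107,000 / 38,030,000 = 19.6715 ppt

19.67 ppt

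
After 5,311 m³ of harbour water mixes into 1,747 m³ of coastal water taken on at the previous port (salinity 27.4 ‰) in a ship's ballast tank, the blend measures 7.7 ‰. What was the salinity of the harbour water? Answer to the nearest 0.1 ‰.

1.2 ‰

Salt balance: 1,747×27.4 + 5,311×S = 7,058×7.7
47,867.8 + 5,311·S = 54,346.6
S = (54,346.6 − 47,867.8) / 5,311 = 1.2199 ‰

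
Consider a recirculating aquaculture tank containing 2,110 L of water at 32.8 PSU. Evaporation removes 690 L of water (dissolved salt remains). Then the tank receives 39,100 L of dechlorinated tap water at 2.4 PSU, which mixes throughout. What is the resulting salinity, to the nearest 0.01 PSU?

4.02 PSU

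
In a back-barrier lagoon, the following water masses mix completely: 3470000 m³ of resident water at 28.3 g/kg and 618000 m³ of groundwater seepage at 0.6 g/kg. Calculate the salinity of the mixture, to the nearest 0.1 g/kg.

24.1 g/kg

Mass of salt is conserved:
salt = 3,470,000×28.3 + 618,000×0.6 = 98,201,000 + 370,800 = 98,571,800
volume = 3,470,000 + 618,000 = 4,088,000 m³
S = 98,571,800 / 4,088,000 = 24.112 g/kg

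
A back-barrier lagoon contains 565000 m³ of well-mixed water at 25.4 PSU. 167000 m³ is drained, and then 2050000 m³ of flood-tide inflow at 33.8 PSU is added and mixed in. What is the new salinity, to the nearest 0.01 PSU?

32.43 PSU

Remaining after removal: 398,000 m³ at 25.4 PSU (salt = 10,109,200)
After addition: salt = 10,109,200 + 2,050,000×33.8 = 79,399,200; volume = 2,448,000 m³
S = 79,399,200 / 2,448,000 = 32.4343 PSU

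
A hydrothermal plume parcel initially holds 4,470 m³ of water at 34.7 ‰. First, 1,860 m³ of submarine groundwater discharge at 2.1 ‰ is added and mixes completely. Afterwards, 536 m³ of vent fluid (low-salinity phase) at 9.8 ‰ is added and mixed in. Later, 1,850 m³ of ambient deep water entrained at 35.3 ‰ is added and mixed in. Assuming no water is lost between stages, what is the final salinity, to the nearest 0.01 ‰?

26.34 ‰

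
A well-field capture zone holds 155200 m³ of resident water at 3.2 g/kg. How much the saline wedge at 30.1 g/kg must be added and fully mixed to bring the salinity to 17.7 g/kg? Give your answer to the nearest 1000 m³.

181000 m³

Salt balance: 155,200×3.2 + V×30.1 = (155,200+V)×17.7
496,640 + 30.1V = 2,747,040 + 17.7V
2,250,400 = 12.4V
V = 181,483.87 m³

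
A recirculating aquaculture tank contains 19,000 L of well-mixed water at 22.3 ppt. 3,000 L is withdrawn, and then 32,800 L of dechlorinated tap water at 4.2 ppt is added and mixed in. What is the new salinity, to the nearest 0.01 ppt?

10.13 ppt

Remaining after removal: 16,000 L at 22.3 ppt (salt = 356,800)
After addition: salt = 356,800 + 32,800×4.2 = 494,560; volume = 48,800 L
S = 494,560 / 48,800 = 10.1344 ppt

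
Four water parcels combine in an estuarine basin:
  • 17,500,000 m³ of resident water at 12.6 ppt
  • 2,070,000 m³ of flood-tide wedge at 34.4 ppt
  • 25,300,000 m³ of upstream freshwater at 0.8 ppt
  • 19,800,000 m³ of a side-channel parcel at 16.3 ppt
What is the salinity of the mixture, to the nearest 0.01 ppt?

Conserving salt mass:
salt = 17,500,000×12.6 + 2,070,000×34.4 + 25,300,000×0.8 + 19,800,000×16.3 = 220,500,000 + 71,208,000 + 20,240,000 + 322,740,000 = 634,688,000
volume = 17,500,000 + 2,070,000 + 25,300,000 + 19,800,000 = 64,670,000 m³
S = 634,688,000 / 64,670,000 = 9.8143 ppt

9.81 ppt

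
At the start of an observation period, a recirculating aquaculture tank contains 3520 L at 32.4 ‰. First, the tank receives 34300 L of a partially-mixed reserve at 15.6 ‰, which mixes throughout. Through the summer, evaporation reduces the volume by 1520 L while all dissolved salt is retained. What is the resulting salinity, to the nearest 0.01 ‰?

17.88 ‰

After mixing: salt = 3,520×32.4 + 34,300×15.6 = 649,128; volume = 37,820 L
After evaporation: salt unchanged = 649,128; volume = 37,820 − 1,520 = 36,300 L
S = 649,128 / 36,300 = 17.8823 ‰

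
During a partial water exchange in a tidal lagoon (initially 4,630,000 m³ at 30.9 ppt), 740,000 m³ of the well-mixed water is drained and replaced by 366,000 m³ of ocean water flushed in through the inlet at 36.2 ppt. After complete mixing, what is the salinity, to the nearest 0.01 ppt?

31.36 ppt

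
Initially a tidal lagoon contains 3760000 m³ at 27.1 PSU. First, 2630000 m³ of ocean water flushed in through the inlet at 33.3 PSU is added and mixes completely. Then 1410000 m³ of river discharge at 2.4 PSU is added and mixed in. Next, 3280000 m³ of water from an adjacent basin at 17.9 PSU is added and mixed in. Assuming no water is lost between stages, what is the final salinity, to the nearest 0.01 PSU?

By conservation of dissolved salt,
Initial salt = 3,760,000×27.1 = 101,896,000
After stage 1: salt = 101,896,000 + 2,630,000×33.3 = 189,475,000; volume = 6,390,000 m³; S = 29.652 PSU
After stage 2: salt = 189,475,000 + 1,410,000×2.4 = 192,859,000; volume = 7,800,000 m³; S = 24.726 PSU
After stage 3: salt = 192,859,000 + 3,280,000×17.9 = 251,571,000; volume = 11,080,000 m³
S = 251,571,000 / 11,080,000 = 22.705 PSU

22.70 PSU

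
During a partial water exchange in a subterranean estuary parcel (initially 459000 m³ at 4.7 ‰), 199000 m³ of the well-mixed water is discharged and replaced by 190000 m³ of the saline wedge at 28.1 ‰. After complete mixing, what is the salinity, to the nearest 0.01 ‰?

14.58 ‰

Remaining after removal: 260,000 m³ at 4.7 ‰ (salt = 1,222,000)
After addition: salt = 1,222,000 + 190,000×28.1 = 6,561,000; volume = 450,000 m³
S = 6,561,000 / 450,000 = 14.58 ‰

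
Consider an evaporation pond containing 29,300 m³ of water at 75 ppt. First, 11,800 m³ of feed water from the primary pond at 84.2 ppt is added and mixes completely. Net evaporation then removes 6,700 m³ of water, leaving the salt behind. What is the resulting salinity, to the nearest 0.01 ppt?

After mixing: salt = 29,300×75 + 11,800×84.2 = 3,191,060; volume = 41,100 m³
After evaporation: salt unchanged = 3,191,060; volume = 41,100 − 6,700 = 34,400 m³
S = 3,191,060 / 34,400 = 92.7634 ppt

92.76 ppt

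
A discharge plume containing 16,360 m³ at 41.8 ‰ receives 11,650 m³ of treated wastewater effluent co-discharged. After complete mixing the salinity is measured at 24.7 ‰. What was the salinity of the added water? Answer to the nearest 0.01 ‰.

Salt balance: 16,360×41.8 + 11,650×S = 28,010×24.7
683,848 + 11,650·S = 691,847
S = (691,847 − 683,848) / 11,650 = 0.6866 ‰

0.69 ‰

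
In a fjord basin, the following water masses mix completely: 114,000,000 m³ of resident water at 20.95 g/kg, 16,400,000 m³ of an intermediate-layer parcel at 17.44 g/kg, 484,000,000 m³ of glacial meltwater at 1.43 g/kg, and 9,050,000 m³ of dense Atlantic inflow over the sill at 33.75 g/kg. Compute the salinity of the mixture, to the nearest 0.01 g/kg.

5.89 g/kg

Total salt / total volume:
salt = 114,000,000×20.95 + 16,400,000×17.44 + 484,000,000×1.43 + 9,050,000×33.75 = 2,388,300,000 + 286,016,000 + 692,120,000 + 305,437,500 = 3,671,873,500
volume = 114,000,000 + 16,400,000 + 484,000,000 + 9,050,000 = 623,450,000 m³
S = 3,671,873,500 / 623,450,000 = 5.8896 g/kg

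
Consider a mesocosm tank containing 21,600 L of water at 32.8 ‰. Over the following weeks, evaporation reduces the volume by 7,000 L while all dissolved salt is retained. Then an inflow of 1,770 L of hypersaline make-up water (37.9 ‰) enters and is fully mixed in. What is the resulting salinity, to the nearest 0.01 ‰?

47.38 ‰

After evaporation: salt = 21,600×32.8 = 708,480; volume = 21,600 − 7,000 = 14,600 L
After mixing: salt = 708,480 + 1,770×37.9 = 775,563; volume = 14,600 + 1,770 = 16,370 L
S = 775,563 / 16,370 = 47.3771 ‰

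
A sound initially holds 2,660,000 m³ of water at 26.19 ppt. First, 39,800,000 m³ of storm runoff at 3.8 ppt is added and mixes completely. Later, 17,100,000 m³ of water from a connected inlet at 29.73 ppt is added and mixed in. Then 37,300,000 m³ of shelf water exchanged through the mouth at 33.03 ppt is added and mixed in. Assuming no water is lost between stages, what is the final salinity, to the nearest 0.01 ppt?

Conserving salt mass:
Initial salt = 2,660,000×26.19 = 69,665,400
After stage 1: salt = 69,665,400 + 39,800,000×3.8 = 220,905,400; volume = 42,460,000 m³; S = 5.203 ppt
After stage 2: salt = 220,905,400 + 17,100,000×29.73 = 729,288,400; volume = 59,560,000 m³; S = 12.245 ppt
After stage 3: salt = 729,288,400 + 37,300,000×33.03 = 1,961,307,400; volume = 96,860,000 m³
S = 1,961,307,400 / 96,860,000 = 20.2489 ppt

20.25 ppt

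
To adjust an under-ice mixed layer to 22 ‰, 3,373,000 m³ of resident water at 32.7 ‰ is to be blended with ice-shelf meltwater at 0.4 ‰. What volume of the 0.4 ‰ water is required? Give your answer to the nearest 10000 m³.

1670000 m³

Salt balance: 3,373,000×32.7 + V×0.4 = (3,373,000+V)×22
110,297,100 + 0.4V = 74,206,000 + 22V
36,091,100 = 21.6V
V = 1,670,884.26 m³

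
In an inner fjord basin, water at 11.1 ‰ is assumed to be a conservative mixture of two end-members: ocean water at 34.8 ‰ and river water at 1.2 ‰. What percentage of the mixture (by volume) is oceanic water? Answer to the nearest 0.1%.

29.5%

Let g be the oceanic fraction. Salt balance per unit volume:
g×34.8 + (1−g)×1.2 = 11.1
g = (11.1 − 1.2) / (34.8 − 1.2) = 9.9/33.6 = 0.2946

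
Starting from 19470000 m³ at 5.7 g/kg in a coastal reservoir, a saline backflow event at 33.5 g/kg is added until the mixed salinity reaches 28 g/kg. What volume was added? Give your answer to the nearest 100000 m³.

Salt balance: 19,470,000×5.7 + V×33.5 = (19,470,000+V)×28
110,979,000 + 33.5V = 545,160,000 + 28V
434,181,000 = 5.5V
V = 78,942,000 m³

78900000 m³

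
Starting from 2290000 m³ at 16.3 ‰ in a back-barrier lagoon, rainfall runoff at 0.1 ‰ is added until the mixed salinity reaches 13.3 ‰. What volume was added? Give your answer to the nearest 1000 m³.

Salt balance: 2,290,000×16.3 + V×0.1 = (2,290,000+V)×13.3
37,327,000 + 0.1V = 30,457,000 + 13.3V
6,870,000 = 13.2V
V = 520,454.55 m³

520000 m³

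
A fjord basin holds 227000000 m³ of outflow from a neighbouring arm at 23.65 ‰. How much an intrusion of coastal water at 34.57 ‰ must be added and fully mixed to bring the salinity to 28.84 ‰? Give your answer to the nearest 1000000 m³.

206000000 m³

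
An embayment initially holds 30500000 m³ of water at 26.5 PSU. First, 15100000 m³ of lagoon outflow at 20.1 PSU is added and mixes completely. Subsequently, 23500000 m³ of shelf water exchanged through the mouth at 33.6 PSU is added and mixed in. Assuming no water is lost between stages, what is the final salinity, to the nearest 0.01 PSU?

27.52 PSU

Conserving salt mass:
Initial salt = 30,500,000×26.5 = 808,250,000
After stage 1: salt = 808,250,000 + 15,100,000×20.1 = 1,111,760,000; volume = 45,600,000 m³; S = 24.381 PSU
After stage 2: salt = 1,111,760,000 + 23,500,000×33.6 = 1,901,360,000; volume = 69,100,000 m³
S = 1,901,360,000 / 69,100,000 = 27.5161 PSU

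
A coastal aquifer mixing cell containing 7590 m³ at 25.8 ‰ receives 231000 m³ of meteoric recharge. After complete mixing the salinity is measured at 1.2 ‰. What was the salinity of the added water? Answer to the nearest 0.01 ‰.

0.39 ‰

Salt balance: 7,590×25.8 + 231,000×S = 238,590×1.2
195,822 + 231,000·S = 286,308
S = (286,308 − 195,822) / 231,000 = 0.3917 ‰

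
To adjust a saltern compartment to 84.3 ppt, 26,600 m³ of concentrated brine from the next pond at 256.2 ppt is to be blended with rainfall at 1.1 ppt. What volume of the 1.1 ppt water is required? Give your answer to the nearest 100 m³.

55000 m³

Salt balance: 26,600×256.2 + V×1.1 = (26,600+V)×84.3
6,814,920 + 1.1V = 2,242,380 + 84.3V
4,572,540 = 83.2V
V = 54,958.41 m³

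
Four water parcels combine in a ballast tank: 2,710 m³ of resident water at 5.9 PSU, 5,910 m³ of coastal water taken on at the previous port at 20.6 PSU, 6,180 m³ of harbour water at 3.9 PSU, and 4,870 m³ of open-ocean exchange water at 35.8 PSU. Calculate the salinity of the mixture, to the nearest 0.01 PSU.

17.09 PSU

Salt balance:
salt = 2,710×5.9 + 5,910×20.6 + 6,180×3.9 + 4,870×35.8 = 15,989 + 121,746 + 24,102 + 174,346 = 336,183
volume = 2,710 + 5,910 + 6,180 + 4,870 = 19,670 m³
S = 336,183 / 19,670 = 17.0912 PSU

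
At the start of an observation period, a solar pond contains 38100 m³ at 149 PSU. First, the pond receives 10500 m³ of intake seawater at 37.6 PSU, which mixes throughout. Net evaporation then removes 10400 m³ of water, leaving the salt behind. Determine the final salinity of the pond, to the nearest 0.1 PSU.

After mixing: salt = 38,100×149 + 10,500×37.6 = 6,071,700; volume = 48,600 m³
After evaporation: salt unchanged = 6,071,700; volume = 48,600 − 10,400 = 38,200 m³
S = 6,071,700 / 38,200 = 158.945 PSU

158.9 PSU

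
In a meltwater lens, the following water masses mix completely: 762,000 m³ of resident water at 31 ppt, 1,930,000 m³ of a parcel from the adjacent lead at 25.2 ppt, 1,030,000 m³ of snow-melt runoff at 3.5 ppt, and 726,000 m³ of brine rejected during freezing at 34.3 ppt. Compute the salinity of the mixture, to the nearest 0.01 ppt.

22.65 ppt

Total salt / total volume:
salt = 762,000×31 + 1,930,000×25.2 + 1,030,000×3.5 + 726,000×34.3 = 23,622,000 + 48,636,000 + 3,605,000 + 24,901,800 = 100,764,800
volume = 762,000 + 1,930,000 + 1,030,000 + 726,000 = 4,448,000 m³
S = 100,764,800 / 4,448,000 = 22.654 ppt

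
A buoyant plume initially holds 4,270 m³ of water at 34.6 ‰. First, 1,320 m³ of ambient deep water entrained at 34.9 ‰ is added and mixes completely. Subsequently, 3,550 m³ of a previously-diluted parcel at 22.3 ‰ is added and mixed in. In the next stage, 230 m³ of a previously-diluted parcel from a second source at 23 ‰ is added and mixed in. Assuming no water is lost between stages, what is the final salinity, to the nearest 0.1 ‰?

Conserving salt mass:
Initial salt = 4,270×34.6 = 147,742
After stage 1: salt = 147,742 + 1,320×34.9 = 193,810; volume = 5,590 m³; S = 34.671 ‰
After stage 2: salt = 193,810 + 3,550×22.3 = 272,975; volume = 9,140 m³; S = 29.866 ‰
After stage 3: salt = 272,975 + 230×23 = 278,265; volume = 9,370 m³
S = 278,265 / 9,370 = 29.6974 ‰

29.7 ‰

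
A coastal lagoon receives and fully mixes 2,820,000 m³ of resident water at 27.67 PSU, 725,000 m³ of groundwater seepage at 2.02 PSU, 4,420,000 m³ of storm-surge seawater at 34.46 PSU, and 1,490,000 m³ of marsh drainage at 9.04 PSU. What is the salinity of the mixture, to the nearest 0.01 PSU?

25.94 PSU

Weighted by volume,
salt = 2,820,000×27.67 + 725,000×2.02 + 4,420,000×34.46 + 1,490,000×9.04 = 78,029,400 + 1,464,500 + 152,313,200 + 13,469,600 = 245,276,700
volume = 2,820,000 + 725,000 + 4,420,000 + 1,490,000 = 9,455,000 m³
S = 245,276,700 / 9,455,000 = 25.9415 PSU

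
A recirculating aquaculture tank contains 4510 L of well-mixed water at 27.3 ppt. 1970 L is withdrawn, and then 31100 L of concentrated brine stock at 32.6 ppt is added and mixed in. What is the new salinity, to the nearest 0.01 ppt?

Remaining after removal: 2,540 L at 27.3 ppt (salt = 69,342)
After addition: salt = 69,342 + 31,100×32.6 = 1,083,202; volume = 33,640 L
S = 1,083,202 / 33,640 = 32.1998 ppt

32.20 ppt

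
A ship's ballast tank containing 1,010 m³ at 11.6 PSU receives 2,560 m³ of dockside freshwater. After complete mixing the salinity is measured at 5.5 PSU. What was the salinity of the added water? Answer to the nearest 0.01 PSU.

Salt balance: 1,010×11.6 + 2,560×S = 3,570×5.5
11,716 + 2,560·S = 19,635
S = (19,635 − 11,716) / 2,560 = 3.0934 PSU

3.09 PSU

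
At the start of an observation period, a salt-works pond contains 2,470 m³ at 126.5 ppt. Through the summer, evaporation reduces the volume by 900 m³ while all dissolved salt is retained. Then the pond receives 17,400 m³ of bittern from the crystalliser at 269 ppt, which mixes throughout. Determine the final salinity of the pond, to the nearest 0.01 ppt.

After evaporation: salt = 2,470×126.5 = 312,455; volume = 2,470 − 900 = 1,570 m³
After mixing: salt = 312,455 + 17,400×269 = 4,993,055; volume = 1,570 + 17,400 = 18,970 m³
S = 4,993,055 / 18,970 = 263.208 ppt

263.21 ppt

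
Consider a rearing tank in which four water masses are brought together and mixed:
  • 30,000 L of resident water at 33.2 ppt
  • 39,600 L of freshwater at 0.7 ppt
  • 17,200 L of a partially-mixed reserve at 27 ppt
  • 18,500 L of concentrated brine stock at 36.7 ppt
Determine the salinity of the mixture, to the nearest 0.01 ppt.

Salt balance:
salt = 30,000×33.2 + 39,600×0.7 + 17,200×27 + 18,500×36.7 = 996,000 + 27,720 + 464,400 + 678,950 = 2,167,070
volume = 30,000 + 39,600 + 17,200 + 18,500 = 105,300 L
S = 2,167,070 / 105,300 = 20.58 ppt

20.58 ppt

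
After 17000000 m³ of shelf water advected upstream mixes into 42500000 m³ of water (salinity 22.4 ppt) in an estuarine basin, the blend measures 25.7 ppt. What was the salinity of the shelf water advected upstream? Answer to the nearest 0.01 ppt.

33.95 ppt

Salt balance: 42,500,000×22.4 + 17,000,000×S = 59,500,000×25.7
952,000,000 + 17,000,000·S = 1,529,150,000
S = (1,529,150,000 − 952,000,000) / 17,000,000 = 33.95 ppt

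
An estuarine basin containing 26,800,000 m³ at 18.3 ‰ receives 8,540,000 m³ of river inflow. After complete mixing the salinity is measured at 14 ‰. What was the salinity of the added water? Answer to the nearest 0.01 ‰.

0.51 ‰

Salt balance: 26,800,000×18.3 + 8,540,000×S = 35,340,000×14
490,440,000 + 8,540,000·S = 494,760,000
S = (494,760,000 − 490,440,000) / 8,540,000 = 0.5059 ‰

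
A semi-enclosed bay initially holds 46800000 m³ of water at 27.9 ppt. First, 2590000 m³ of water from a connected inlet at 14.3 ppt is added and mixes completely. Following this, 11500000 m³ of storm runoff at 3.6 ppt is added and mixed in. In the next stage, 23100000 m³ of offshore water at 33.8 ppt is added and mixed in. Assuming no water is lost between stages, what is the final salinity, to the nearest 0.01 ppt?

25.78 ppt

Total salt / total volume:
Initial salt = 46,800,000×27.9 = 1,305,720,000
After stage 1: salt = 1,305,720,000 + 2,590,000×14.3 = 1,342,757,000; volume = 49,390,000 m³; S = 27.187 ppt
After stage 2: salt = 1,342,757,000 + 11,500,000×3.6 = 1,384,157,000; volume = 60,890,000 m³; S = 22.732 ppt
After stage 3: salt = 1,384,157,000 + 23,100,000×33.8 = 2,164,937,000; volume = 83,990,000 m³
S = 2,164,937,000 / 83,990,000 = 25.7761 ppt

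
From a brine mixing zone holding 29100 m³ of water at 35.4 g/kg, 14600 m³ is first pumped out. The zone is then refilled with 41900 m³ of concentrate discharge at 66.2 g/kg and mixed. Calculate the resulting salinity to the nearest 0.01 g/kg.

58.28 g/kg

Remaining after removal: 14,500 m³ at 35.4 g/kg (salt = 513,300)
After addition: salt = 513,300 + 41,900×66.2 = 3,287,080; volume = 56,400 m³
S = 3,287,080 / 56,400 = 58.2816 g/kg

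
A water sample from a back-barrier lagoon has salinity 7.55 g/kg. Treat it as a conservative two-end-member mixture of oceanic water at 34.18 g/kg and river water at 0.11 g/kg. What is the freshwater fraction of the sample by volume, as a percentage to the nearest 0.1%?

Let f be the freshwater fraction. Salt balance per unit volume:
f×0.11 + (1−f)×34.18 = 7.55
f = (34.18 − 7.55) / (34.18 − 0.11) = 26.63/34.07 = 0.7816

78.2%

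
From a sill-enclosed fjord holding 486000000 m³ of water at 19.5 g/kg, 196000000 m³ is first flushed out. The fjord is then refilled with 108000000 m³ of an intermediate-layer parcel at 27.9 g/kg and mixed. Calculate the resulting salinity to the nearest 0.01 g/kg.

21.78 g/kg

Remaining after removal: 290,000,000 m³ at 19.5 g/kg (salt = 5,655,000,000)
After addition: salt = 5,655,000,000 + 108,000,000×27.9 = 8,668,200,000; volume = 398,000,000 m³
S = 8,668,200,000 / 398,000,000 = 21.7794 g/kg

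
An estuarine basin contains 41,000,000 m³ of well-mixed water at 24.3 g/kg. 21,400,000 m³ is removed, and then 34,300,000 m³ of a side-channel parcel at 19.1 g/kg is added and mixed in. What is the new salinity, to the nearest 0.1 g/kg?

21.0 g/kg

Remaining after removal: 19,600,000 m³ at 24.3 g/kg (salt = 476,280,000)
After addition: salt = 476,280,000 + 34,300,000×19.1 = 1,131,410,000; volume = 53,900,000 m³
S = 1,131,410,000 / 53,900,000 = 20.9909 g/kg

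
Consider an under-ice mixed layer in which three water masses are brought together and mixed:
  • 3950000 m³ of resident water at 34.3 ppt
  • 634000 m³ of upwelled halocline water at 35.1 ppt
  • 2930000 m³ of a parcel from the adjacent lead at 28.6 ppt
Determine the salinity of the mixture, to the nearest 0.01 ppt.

By conservation of dissolved salt,
salt = 3,950,000×34.3 + 634,000×35.1 + 2,930,000×28.6 = 135,485,000 + 22,253,400 + 83,798,000 = 241,536,400
volume = 3,950,000 + 634,000 + 2,930,000 = 7,514,000 m³
S = 241,536,400 / 7,514,000 = 32.1448 ppt

32.14 ppt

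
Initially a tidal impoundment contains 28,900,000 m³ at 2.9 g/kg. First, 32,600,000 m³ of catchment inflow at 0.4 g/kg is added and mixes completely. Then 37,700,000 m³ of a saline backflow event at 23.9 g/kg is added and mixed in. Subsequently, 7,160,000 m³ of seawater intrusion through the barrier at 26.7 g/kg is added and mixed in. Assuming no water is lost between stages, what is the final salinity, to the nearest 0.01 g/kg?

Total salt / total volume:
Initial salt = 28,900,000×2.9 = 83,810,000
After stage 1: salt = 83,810,000 + 32,600,000×0.4 = 96,850,000; volume = 61,500,000 m³; S = 1.575 g/kg
After stage 2: salt = 96,850,000 + 37,700,000×23.9 = 997,880,000; volume = 99,200,000 m³; S = 10.059 g/kg
After stage 3: salt = 997,880,000 + 7,160,000×26.7 = 1,189,052,000; volume = 106,360,000 m³
S = 1,189,052,000 / 106,360,000 = 11.1795 g/kg

11.18 g/kg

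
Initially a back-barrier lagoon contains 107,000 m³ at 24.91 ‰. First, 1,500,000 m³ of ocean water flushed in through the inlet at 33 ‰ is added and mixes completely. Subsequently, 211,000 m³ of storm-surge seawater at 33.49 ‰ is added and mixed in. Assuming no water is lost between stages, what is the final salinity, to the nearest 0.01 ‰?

Salt balance:
Initial salt = 107,000×24.91 = 2,665,370
After stage 1: salt = 2,665,370 + 1,500,000×33 = 52,165,370; volume = 1,607,000 m³; S = 32.461 ‰
After stage 2: salt = 52,165,370 + 211,000×33.49 = 59,231,760; volume = 1,818,000 m³
S = 59,231,760 / 1,818,000 = 32.5807 ‰

32.58 ‰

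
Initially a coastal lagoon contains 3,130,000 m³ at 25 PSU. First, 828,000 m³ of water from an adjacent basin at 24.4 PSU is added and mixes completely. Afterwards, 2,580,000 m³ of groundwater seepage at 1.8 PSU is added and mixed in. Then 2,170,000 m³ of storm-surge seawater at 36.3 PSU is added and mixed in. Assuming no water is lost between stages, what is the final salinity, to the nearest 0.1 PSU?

Conserving salt mass:
Initial salt = 3,130,000×25 = 78,250,000
After stage 1: salt = 78,250,000 + 828,000×24.4 = 98,453,200; volume = 3,958,000 m³; S = 24.874 PSU
After stage 2: salt = 98,453,200 + 2,580,000×1.8 = 103,097,200; volume = 6,538,000 m³; S = 15.769 PSU
After stage 3: salt = 103,097,200 + 2,170,000×36.3 = 181,868,200; volume = 8,708,000 m³
S = 181,868,200 / 8,708,000 = 20.8852 PSU

20.9 PSU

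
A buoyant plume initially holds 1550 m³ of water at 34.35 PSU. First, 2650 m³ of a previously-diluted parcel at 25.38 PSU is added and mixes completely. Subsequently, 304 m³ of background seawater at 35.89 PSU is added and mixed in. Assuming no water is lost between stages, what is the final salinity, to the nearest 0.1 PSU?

29.2 PSU

Conserving salt mass:
Initial salt = 1,550×34.35 = 53,242.5
After stage 1: salt = 53,242.5 + 2,650×25.38 = 120,499.5; volume = 4,200 m³; S = 28.69 PSU
After stage 2: salt = 120,499.5 + 304×35.89 = 131,410.06; volume = 4,504 m³
S = 131,410.06 / 4,504 = 29.1763 PSU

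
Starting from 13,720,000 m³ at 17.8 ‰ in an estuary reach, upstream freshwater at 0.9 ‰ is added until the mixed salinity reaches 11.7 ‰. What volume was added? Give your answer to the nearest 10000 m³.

Salt balance: 13,720,000×17.8 + V×0.9 = (13,720,000+V)×11.7
244,216,000 + 0.9V = 160,524,000 + 11.7V
83,692,000 = 10.8V
V = 7,749,259.26 m³

7750000 m³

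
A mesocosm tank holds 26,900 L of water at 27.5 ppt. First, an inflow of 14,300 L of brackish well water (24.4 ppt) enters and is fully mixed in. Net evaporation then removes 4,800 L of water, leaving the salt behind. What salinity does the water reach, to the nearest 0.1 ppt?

29.9 ppt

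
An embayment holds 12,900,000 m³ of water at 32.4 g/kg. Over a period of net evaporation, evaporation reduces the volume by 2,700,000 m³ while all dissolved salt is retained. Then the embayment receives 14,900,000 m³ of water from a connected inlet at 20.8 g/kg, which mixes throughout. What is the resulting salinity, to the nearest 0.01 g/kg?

29.00 g/kg

After evaporation: salt = 12,900,000×32.4 = 417,960,000; volume = 12,900,000 − 2,700,000 = 10,200,000 m³
After mixing: salt = 417,960,000 + 14,900,000×20.8 = 727,880,000; volume = 10,200,000 + 14,900,000 = 25,100,000 m³
S = 727,880,000 / 25,100,000 = 28.9992 g/kg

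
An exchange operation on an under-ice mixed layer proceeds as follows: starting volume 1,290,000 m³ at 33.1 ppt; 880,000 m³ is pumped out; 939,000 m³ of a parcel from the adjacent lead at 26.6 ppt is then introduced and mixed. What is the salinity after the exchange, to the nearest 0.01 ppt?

28.58 ppt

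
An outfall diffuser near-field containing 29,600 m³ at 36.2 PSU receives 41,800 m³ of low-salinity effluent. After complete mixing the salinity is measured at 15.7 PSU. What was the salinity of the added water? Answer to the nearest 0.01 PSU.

1.18 PSU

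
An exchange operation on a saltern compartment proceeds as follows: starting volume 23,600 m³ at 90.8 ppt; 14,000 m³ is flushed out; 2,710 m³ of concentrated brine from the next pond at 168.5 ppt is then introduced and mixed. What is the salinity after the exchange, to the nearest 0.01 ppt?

107.91 ppt

Remaining after removal: 9,600 m³ at 90.8 ppt (salt = 871,680)
After addition: salt = 871,680 + 2,710×168.5 = 1,328,315; volume = 12,310 m³
S = 1,328,315 / 12,310 = 107.9054 ppt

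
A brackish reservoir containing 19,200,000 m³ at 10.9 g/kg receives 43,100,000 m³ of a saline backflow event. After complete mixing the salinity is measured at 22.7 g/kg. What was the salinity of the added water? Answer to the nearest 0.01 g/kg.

Salt balance: 19,200,000×10.9 + 43,100,000×S = 62,300,000×22.7
209,280,000 + 43,100,000·S = 1,414,210,000
S = (1,414,210,000 − 209,280,000) / 43,100,000 = 27.9566 g/kg

27.96 g/kg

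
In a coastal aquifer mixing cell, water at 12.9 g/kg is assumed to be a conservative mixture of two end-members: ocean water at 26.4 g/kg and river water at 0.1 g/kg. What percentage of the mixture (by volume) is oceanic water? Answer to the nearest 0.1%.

Let g be the oceanic fraction. Salt balance per unit volume:
g×26.4 + (1−g)×0.1 = 12.9
g = (12.9 − 0.1) / (26.4 − 0.1) = 12.8/26.3 = 0.4867

48.7%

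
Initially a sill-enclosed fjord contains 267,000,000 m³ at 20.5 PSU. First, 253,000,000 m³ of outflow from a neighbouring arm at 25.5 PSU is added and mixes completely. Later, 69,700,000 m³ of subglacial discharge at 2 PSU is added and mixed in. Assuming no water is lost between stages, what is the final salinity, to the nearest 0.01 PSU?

20.46 PSU

Salt balance:
Initial salt = 267,000,000×20.5 = 5,473,500,000
After stage 1: salt = 5,473,500,000 + 253,000,000×25.5 = 11,925,000,000; volume = 520,000,000 m³; S = 22.933 PSU
After stage 2: salt = 11,925,000,000 + 69,700,000×2 = 12,064,400,000; volume = 589,700,000 m³
S = 12,064,400,000 / 589,700,000 = 20.4585 PSU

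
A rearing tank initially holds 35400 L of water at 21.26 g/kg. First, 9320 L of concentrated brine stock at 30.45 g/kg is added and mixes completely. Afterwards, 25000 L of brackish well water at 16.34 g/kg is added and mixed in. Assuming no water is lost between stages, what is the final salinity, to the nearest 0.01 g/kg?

20.72 g/kg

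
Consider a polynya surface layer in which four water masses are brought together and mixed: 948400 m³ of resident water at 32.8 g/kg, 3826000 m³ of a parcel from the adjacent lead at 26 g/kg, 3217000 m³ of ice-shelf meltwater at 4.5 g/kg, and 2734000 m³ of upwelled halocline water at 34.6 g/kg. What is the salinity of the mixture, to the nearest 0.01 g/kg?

22.34 g/kg

Salt balance:
salt = 948,400×32.8 + 3,826,000×26 + 3,217,000×4.5 + 2,734,000×34.6 = 31,107,520 + 99,476,000 + 14,476,500 + 94,596,400 = 239,656,420
volume = 948,400 + 3,826,000 + 3,217,000 + 2,734,000 = 10,725,400 m³
S = 239,656,420 / 10,725,400 = 22.3448 g/kg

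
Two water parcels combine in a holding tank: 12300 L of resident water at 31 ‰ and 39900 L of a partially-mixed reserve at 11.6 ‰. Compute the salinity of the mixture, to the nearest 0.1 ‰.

16.2 ‰

Conserving salt mass:
salt = 12,300×31 + 39,900×11.6 = 381,300 + 462,840 = 844,140
volume = 12,300 + 39,900 = 52,200 L
S = 844,140 / 52,200 = 16.171 ‰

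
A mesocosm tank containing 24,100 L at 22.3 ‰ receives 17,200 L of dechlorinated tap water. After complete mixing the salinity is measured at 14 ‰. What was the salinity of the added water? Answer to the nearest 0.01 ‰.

2.37 ‰

Salt balance: 24,100×22.3 + 17,200×S = 41,300×14
537,430 + 17,200·S = 578,200
S = (578,200 − 537,430) / 17,200 = 2.3703 ‰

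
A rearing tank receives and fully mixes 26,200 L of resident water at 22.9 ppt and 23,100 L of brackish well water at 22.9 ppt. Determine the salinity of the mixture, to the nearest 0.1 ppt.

22.9 ppt

By conservation of dissolved salt,
salt = 26,200×22.9 + 23,100×22.9 = 599,980 + 528,990 = 1,128,970
volume = 26,200 + 23,100 = 49,300 L
S = 1,128,970 / 49,300 = 22.9 ppt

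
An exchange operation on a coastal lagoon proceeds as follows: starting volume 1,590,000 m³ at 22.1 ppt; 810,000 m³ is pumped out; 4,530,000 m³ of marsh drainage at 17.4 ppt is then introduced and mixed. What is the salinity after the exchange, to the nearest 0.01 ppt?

18.09 ppt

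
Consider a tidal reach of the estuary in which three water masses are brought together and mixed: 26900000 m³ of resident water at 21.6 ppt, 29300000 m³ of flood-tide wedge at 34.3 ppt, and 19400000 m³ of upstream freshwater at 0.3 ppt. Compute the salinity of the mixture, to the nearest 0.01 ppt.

21.06 ppt

Conserving salt mass:
salt = 26,900,000×21.6 + 29,300,000×34.3 + 19,400,000×0.3 = 581,040,000 + 1,004,990,000 + 5,820,000 = 1,591,850,000
volume = 26,900,000 + 29,300,000 + 19,400,000 = 75,600,000 m³
S = 1,591,850,000 / 75,600,000 = 21.0562 ppt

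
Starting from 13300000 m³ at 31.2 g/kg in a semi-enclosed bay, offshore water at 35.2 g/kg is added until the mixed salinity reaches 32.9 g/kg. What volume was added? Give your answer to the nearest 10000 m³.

9830000 m³

Salt balance: 13,300,000×31.2 + V×35.2 = (13,300,000+V)×32.9
414,960,000 + 35.2V = 437,570,000 + 32.9V
22,610,000 = 2.3V
V = 9,830,434.78 m³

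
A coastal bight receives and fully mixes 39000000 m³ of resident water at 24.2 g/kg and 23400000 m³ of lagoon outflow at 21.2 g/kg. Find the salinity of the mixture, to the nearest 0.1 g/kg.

23.1 g/kg

Salt balance:
salt = 39,000,000×24.2 + 23,400,000×21.2 = 943,800,000 + 496,080,000 = 1,439,880,000
volume = 39,000,000 + 23,400,000 = 62,400,000 m³
S = 1,439,880,000 / 62,400,000 = 23.075 g/kg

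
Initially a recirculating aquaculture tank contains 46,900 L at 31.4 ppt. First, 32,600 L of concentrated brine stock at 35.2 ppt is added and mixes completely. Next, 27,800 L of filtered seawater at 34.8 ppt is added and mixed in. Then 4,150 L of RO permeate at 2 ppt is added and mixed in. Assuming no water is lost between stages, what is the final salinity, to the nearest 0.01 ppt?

Mass of salt is conserved:
Initial salt = 46,900×31.4 = 1,472,660
After stage 1: salt = 1,472,660 + 32,600×35.2 = 2,620,180; volume = 79,500 L; S = 32.958 ppt
After stage 2: salt = 2,620,180 + 27,800×34.8 = 3,587,620; volume = 107,300 L; S = 33.435 ppt
After stage 3: salt = 3,587,620 + 4,150×2 = 3,595,920; volume = 111,450 L
S = 3,595,920 / 111,450 = 32.2649 ppt

32.26 ppt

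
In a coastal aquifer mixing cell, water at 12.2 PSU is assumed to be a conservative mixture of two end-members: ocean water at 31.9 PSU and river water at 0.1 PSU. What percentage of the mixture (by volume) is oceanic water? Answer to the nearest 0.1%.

Let g be the oceanic fraction. Salt balance per unit volume:
g×31.9 + (1−g)×0.1 = 12.2
g = (12.2 − 0.1) / (31.9 − 0.1) = 12.1/31.8 = 0.3805

38.1%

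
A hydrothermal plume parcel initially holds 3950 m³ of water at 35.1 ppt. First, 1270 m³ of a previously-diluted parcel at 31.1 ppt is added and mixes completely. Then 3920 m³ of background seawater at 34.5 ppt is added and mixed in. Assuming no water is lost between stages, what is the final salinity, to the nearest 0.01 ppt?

34.29 ppt

Weighted by volume,
Initial salt = 3,950×35.1 = 138,645
After stage 1: salt = 138,645 + 1,270×31.1 = 178,142; volume = 5,220 m³; S = 34.127 ppt
After stage 2: salt = 178,142 + 3,920×34.5 = 313,382; volume = 9,140 m³
S = 313,382 / 9,140 = 34.2869 ppt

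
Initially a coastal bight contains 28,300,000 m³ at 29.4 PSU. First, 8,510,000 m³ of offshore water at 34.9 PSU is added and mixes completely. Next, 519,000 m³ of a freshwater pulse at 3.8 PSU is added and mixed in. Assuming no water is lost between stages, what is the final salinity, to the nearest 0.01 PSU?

30.30 PSU

Salt balance:
Initial salt = 28,300,000×29.4 = 832,020,000
After stage 1: salt = 832,020,000 + 8,510,000×34.9 = 1,129,019,000; volume = 36,810,000 m³; S = 30.672 PSU
After stage 2: salt = 1,129,019,000 + 519,000×3.8 = 1,130,991,200; volume = 37,329,000 m³
S = 1,130,991,200 / 37,329,000 = 30.2979 PSU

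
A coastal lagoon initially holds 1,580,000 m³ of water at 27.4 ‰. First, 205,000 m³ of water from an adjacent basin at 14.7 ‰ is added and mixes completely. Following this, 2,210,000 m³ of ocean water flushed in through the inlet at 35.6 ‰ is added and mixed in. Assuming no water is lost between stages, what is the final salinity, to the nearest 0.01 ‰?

Conserving salt mass:
Initial salt = 1,580,000×27.4 = 43,292,000
After stage 1: salt = 43,292,000 + 205,000×14.7 = 46,305,500; volume = 1,785,000 m³; S = 25.941 ‰
After stage 2: salt = 46,305,500 + 2,210,000×35.6 = 124,981,500; volume = 3,995,000 m³
S = 124,981,500 / 3,995,000 = 31.2845 ‰

31.28 ‰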